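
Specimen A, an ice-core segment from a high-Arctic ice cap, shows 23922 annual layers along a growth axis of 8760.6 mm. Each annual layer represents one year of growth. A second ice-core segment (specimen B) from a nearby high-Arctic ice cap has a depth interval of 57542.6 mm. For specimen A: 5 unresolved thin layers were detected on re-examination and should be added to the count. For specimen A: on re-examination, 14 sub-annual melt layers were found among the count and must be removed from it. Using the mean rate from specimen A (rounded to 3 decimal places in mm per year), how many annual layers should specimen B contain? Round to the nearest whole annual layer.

Specimen A: adjusted count: 23922 − 14 + 5 = 23913 annual layers.
A: Mean rate = 8760.6 mm / 23913 years ≈ 0.366 mm/year.
For B, 57542.6 / 0.366 = 157220.22 years ≈ 157220 annual layers.

157220 annual layers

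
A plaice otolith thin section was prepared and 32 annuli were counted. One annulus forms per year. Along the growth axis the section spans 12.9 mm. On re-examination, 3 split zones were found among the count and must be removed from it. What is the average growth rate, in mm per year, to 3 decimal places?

0.445 mm per year

After corrections the count is 32 − 3 = 29 annuli.
Extension rate ≈ 12.9 / 29 = 0.445 mm per year.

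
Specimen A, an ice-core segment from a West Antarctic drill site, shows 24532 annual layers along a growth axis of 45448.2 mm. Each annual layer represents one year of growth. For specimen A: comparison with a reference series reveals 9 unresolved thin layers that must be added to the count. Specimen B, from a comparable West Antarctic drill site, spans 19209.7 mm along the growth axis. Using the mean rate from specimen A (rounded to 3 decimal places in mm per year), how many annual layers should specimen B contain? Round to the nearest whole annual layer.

10372 annual layers

Specimen A: after corrections the count is 24532 + 9 = 24541 annual layers.
A: Mean rate = 45448.2 mm / 24541 years ≈ 1.852 mm/yr.
B spans 19209.7 / 1.852 = 10372.41 years ≈ 10372 annual layers.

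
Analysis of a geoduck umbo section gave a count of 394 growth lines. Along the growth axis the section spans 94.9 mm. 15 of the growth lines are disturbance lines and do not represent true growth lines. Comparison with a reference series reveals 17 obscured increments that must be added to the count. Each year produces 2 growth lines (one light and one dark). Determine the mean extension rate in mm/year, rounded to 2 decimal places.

True growth line count = 394 − 15 + 17 = 396.
With 2 growth lines per year, 396 / 2 = 198 years.
Mean rate = 94.9 mm / 198 years ≈ 0.48 mm/year.

0.48 mm/year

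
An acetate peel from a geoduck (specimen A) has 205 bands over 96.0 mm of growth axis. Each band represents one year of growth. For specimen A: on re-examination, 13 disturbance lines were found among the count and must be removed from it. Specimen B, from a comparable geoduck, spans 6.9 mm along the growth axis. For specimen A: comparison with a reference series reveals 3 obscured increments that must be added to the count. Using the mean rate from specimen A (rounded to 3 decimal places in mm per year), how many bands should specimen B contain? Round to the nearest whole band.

Specimen A: correcting the raw count gives 205 − 13 + 3 = 195 true bands.
A: Extension rate ≈ 96.0 / 195 = 0.492 mm/yr.
Specimen B: 6.9 mm / 0.492 mm per year = 14.02 years ≈ 14 bands.

14 bands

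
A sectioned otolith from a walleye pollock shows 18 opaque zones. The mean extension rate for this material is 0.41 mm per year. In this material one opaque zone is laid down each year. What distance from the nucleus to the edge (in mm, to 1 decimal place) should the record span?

The record spans 18 years at 0.41 mm per year.
18 years at 0.41 mm/year gives 0.41 × 18 = 7.4 mm.

7.4 mm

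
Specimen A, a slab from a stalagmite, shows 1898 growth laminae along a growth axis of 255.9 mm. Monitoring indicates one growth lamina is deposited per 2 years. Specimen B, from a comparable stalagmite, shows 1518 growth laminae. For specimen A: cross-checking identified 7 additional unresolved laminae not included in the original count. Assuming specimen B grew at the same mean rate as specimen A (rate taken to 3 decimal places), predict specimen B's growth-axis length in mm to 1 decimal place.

203.4 mm

Specimen A: adjusted count: 1898 + 7 = 1905 growth laminae.
Specimen A: at 2 years per growth lamina, 1905 × 2 = 3810 years.
A: Mean rate = 255.9 mm / 3810 years ≈ 0.067 mm/year.
Specimen B: 1518 growth laminae at 2 years each span 1518 × 2 = 3036 years. For B, 0.067 mm/year × 3036 years = 203.4 mm.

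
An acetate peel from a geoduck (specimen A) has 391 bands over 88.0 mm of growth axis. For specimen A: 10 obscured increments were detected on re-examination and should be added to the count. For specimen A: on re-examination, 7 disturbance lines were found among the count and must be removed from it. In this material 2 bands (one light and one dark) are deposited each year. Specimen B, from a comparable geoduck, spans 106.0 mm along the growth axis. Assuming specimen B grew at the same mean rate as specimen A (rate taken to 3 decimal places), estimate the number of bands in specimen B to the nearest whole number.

474 bands

Specimen A: after corrections the count is 391 − 7 + 10 = 394 bands.
Specimen A: with 2 bands per year, 394 / 2 = 197 years.
A: Extension rate ≈ 88.0 / 197 = 0.447 mm per year.
B spans 106.0 / 0.447 = 237.14 years; at 2 bands per year that is 237.14 × 2 ≈ 474 bands.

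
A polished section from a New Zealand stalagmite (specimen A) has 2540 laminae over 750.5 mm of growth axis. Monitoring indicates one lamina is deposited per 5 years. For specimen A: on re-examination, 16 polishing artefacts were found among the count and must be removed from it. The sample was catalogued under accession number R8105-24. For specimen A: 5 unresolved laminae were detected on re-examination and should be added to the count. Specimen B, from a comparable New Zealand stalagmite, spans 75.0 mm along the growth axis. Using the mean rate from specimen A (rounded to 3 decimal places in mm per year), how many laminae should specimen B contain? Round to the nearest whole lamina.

254 laminae

Specimen A: after corrections the count is 2540 − 16 + 5 = 2529 laminae.
Specimen A: 2529 laminae at 5 years each span 2529 × 5 = 12645 years.
A: 750.5 mm over 12645 years gives 750.5 / 12645 ≈ 0.059 mm/yr.
For B, 75.0 / 0.059 = 1271.19 years; at 5 years per lamina that is 1271.19 / 5 ≈ 254 laminae.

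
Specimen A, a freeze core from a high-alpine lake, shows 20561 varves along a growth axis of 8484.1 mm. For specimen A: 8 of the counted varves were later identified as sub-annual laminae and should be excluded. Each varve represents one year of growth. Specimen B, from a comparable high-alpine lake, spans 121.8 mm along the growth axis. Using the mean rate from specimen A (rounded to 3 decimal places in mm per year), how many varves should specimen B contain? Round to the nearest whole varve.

Specimen A: true varve count = 20561 − 8 = 20553.
A: Extension rate ≈ 8484.1 / 20553 = 0.413 mm/year.
B spans 121.8 / 0.413 = 294.92 years ≈ 295 varves.

295 varves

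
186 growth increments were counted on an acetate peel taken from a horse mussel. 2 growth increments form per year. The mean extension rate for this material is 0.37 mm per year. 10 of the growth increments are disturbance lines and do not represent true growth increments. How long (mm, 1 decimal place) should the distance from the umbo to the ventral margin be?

32.6 mm

Correcting the raw count gives 186 − 10 = 176 true growth increments.
Dividing by 2 growth increments per year: 176 / 2 = 88 years.
Predicted length = 0.37 mm/year × 88 years = 32.6 mm.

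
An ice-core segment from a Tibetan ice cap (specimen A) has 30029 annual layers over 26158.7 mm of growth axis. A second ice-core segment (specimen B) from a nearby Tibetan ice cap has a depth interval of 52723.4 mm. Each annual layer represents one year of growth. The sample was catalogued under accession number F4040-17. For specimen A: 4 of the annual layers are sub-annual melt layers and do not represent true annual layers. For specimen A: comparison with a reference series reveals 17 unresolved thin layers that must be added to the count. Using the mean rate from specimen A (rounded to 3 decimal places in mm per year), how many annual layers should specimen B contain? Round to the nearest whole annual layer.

Specimen A: true annual layer count = 30029 − 4 + 17 = 30042.
A: Extension rate ≈ 26158.7 / 30042 = 0.871 mm per year.
For B, 52723.4 / 0.871 = 60532.03 years ≈ 60532 annual layers.

60532 annual layers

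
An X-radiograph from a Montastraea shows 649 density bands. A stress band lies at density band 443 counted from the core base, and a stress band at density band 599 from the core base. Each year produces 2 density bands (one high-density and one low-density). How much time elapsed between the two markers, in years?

The two markers are separated by 599 − 443 = 156 density bands.
With 2 density bands per year, 156 / 2 = 78 years.

78 years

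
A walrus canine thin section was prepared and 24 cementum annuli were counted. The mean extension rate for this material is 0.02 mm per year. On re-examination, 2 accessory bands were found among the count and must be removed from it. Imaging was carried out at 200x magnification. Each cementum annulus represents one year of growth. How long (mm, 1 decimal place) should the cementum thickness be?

After corrections the count is 24 − 2 = 22 cementum annuli.
Predicted length = 0.02 mm/year × 22 years = 0.4 mm.

0.4 mm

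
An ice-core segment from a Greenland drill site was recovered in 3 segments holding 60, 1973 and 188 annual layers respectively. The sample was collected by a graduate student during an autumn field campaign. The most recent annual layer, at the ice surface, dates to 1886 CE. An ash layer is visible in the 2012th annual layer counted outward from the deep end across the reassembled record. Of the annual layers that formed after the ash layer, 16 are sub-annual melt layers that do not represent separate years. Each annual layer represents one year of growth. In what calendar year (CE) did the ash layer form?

Total annual layers = 60 + 1973 + 188 = 2221.
Between annual layer 2012 and the ice surface there are 2221 − 2012 = 209 annual layers.
Excluding 16 false annual layers: 209 − 16 = 193.
1886 − 193 = 1693 CE.

1693 CE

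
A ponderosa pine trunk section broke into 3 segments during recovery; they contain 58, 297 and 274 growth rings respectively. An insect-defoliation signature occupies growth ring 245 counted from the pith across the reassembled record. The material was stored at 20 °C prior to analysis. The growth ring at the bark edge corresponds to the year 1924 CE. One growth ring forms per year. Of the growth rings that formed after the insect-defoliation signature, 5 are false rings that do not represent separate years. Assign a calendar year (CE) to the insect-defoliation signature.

1545 CE

Total growth rings = 58 + 297 + 274 = 629.
The insect-defoliation signature sits at growth ring 245 from the pith, so 629 − 245 = 384 growth rings formed after it.
Removing the 5 false growth rings leaves 384 − 5 = 379 true growth rings beyond the insect-defoliation signature.
The growth ring at the bark edge is 1924 CE, so the insect-defoliation signature dates to 1924 − 379 = 1545 CE.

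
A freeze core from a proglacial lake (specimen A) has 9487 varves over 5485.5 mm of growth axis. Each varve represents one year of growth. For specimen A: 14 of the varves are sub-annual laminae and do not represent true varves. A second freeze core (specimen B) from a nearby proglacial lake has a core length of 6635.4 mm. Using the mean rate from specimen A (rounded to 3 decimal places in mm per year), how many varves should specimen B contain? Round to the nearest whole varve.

Specimen A: true varve count = 9487 − 14 = 9473.
A: 5485.5 mm over 9473 years gives 5485.5 / 9473 ≈ 0.579 mm per year.
B spans 6635.4 / 0.579 = 11460.10 years ≈ 11460 varves.

11460 varves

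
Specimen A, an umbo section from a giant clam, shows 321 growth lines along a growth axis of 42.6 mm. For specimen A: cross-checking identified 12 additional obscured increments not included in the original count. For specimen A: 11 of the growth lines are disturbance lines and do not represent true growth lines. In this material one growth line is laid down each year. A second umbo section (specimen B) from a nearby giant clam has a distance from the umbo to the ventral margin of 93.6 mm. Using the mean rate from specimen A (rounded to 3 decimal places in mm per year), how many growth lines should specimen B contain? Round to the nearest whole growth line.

709 growth lines

Specimen A: correcting the raw count gives 321 − 11 + 12 = 322 true growth lines.
A: 42.6 mm over 322 years gives 42.6 / 322 ≈ 0.132 mm/yr.
B spans 93.6 / 0.132 = 709.09 years ≈ 709 growth lines.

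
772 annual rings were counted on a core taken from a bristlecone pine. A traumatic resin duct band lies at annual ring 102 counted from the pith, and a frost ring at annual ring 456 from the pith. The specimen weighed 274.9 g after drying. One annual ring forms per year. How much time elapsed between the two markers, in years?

354 years

Separation: 456 − 102 = 354 annual rings.
At one annual ring per year, 354 years elapsed between them.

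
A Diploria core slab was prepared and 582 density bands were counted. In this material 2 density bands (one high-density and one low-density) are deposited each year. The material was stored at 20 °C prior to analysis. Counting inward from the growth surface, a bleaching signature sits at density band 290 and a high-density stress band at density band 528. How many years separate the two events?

Separation: 528 − 290 = 238 density bands.
Dividing by 2 density bands per year: 238 / 2 = 119 years.

119 years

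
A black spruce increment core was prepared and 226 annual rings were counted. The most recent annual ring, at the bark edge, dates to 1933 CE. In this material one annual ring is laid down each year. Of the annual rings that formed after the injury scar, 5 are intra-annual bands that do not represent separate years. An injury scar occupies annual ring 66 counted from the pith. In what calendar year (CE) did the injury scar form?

Between annual ring 66 and the bark edge there are 226 − 66 = 160 annual rings.
Excluding 5 false annual rings: 160 − 5 = 155.
The annual ring at the bark edge is 1933 CE, so the injury scar dates to 1933 − 155 = 1778 CE.

1778 CE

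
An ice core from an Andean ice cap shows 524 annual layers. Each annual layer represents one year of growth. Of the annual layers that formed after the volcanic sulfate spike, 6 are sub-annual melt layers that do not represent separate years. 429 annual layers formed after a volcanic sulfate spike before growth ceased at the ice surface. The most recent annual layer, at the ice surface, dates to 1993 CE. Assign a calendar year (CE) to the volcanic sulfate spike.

429 annual layers formed after the volcanic sulfate spike.
429 − 6 false = 423 true annual layers after the volcanic sulfate spike.
Counting back 423 years from 1993 CE places the volcanic sulfate spike in 1993 − 423 = 1570 CE.

1570 CE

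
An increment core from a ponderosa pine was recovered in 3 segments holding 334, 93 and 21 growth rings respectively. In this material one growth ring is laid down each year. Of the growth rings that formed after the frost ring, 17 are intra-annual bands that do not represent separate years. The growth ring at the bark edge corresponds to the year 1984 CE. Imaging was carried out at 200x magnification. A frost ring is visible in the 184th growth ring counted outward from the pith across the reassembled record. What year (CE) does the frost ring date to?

1737 CE

Total growth rings = 334 + 93 + 21 = 448.
The frost ring sits at growth ring 184 from the pith, so 448 − 184 = 264 growth rings formed after it.
Removing the 17 false growth rings leaves 264 − 17 = 247 true growth rings beyond the frost ring.
Counting back 247 years from 1984 CE places the frost ring in 1984 − 247 = 1737 CE.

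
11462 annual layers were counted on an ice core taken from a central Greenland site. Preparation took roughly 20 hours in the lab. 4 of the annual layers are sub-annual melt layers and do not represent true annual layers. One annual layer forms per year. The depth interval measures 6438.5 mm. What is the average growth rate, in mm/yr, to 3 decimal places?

0.562 mm/yr

Adjusted count: 11462 − 4 = 11458 annual layers.
Extension rate ≈ 6438.5 / 11458 = 0.562 mm/yr.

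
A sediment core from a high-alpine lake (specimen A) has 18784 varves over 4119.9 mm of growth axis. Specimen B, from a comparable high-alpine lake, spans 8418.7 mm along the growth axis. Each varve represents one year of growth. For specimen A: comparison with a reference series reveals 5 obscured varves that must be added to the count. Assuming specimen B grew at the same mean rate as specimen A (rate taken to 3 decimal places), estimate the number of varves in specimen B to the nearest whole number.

38442 varves

Specimen A: true varve count = 18784 + 5 = 18789.
A: 4119.9 mm over 18789 years gives 4119.9 / 18789 ≈ 0.219 mm/year.
Specimen B: 8418.7 mm / 0.219 mm per year = 38441.55 years ≈ 38442 varves.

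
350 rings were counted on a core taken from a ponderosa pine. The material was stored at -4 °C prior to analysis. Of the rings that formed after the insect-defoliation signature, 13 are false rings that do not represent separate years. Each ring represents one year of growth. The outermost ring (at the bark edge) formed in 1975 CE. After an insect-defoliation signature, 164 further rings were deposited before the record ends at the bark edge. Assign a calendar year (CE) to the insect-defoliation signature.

There are 164 rings younger than the insect-defoliation signature.
164 − 13 false = 151 true rings after the insect-defoliation signature.
Counting back 151 years from 1975 CE places the insect-defoliation signature in 1975 − 151 = 1824 CE.

1824 CE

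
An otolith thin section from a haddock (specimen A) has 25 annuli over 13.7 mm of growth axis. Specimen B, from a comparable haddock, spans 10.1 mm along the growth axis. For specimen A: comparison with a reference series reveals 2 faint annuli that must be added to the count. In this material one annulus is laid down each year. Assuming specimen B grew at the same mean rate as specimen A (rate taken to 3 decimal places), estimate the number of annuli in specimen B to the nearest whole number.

20 annuli

Specimen A: true annulus count = 25 + 2 = 27.
A: Extension rate ≈ 13.7 / 27 = 0.507 mm/year.
B spans 10.1 / 0.507 = 19.92 years ≈ 20 annuli.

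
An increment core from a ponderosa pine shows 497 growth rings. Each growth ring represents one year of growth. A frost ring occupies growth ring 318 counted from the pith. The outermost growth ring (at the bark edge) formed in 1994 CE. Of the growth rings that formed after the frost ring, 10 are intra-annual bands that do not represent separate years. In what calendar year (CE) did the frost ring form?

Between growth ring 318 and the bark edge there are 497 − 318 = 179 growth rings.
Excluding 10 false growth rings: 179 − 10 = 169.
Counting back 169 years from 1994 CE places the frost ring in 1994 − 169 = 1825 CE.

1825 CE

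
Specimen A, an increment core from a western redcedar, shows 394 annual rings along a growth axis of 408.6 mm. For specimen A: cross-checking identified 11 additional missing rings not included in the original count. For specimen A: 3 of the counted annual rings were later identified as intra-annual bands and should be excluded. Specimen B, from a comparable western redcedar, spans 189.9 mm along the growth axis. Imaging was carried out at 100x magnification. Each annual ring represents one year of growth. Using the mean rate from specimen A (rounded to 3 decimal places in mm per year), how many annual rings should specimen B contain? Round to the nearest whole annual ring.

Specimen A: adjusted count: 394 − 3 + 11 = 402 annual rings.
A: Extension rate ≈ 408.6 / 402 = 1.016 mm per year.
Specimen B: 189.9 mm / 1.016 mm per year = 186.91 years ≈ 187 annual rings.

187 annual rings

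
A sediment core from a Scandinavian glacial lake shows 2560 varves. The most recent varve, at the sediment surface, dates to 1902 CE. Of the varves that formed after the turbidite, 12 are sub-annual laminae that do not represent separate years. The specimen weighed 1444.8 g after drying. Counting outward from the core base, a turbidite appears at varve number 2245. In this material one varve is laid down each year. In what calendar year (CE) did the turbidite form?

The turbidite sits at varve 2245 from the core base, so 2560 − 2245 = 315 varves formed after it.
Excluding 12 false varves: 315 − 12 = 303.
The varve at the sediment surface is 1902 CE, so the turbidite dates to 1902 − 303 = 1599 CE.

1599 CE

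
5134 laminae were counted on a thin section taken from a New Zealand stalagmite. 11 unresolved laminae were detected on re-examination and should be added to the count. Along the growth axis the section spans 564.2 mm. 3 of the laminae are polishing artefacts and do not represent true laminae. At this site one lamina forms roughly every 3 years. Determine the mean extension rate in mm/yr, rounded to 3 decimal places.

0.037 mm/yr

True lamina count = 5134 − 3 + 11 = 5142.
At 3 years per lamina, 5142 × 3 = 15426 years.
Extension rate ≈ 564.2 / 15426 = 0.037 mm/yr.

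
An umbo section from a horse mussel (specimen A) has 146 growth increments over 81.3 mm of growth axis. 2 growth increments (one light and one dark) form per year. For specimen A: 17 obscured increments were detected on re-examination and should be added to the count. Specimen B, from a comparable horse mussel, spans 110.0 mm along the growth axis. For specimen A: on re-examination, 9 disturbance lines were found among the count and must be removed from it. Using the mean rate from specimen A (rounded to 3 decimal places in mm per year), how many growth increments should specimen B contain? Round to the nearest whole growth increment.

208 growth increments

Specimen A: true growth increment count = 146 − 9 + 17 = 154.
Specimen A: dividing by 2 growth increments per year: 154 / 2 = 77 years.
A: Mean rate = 81.3 mm / 77 years ≈ 1.056 mm/yr.
B spans 110.0 / 1.056 = 104.17 years; at 2 growth increments per year that is 104.17 × 2 ≈ 208 growth increments.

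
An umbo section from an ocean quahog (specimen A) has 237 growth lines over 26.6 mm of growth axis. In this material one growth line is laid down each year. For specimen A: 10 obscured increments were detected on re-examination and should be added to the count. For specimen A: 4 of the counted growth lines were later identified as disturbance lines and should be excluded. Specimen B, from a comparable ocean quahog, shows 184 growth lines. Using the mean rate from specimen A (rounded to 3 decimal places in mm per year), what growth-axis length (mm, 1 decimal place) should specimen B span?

Specimen A: correcting the raw count gives 237 − 4 + 10 = 243 true growth lines.
A: Mean rate = 26.6 mm / 243 years ≈ 0.109 mm per year.
B's length ≈ 0.109 × 184 = 20.1 mm.

20.1 mm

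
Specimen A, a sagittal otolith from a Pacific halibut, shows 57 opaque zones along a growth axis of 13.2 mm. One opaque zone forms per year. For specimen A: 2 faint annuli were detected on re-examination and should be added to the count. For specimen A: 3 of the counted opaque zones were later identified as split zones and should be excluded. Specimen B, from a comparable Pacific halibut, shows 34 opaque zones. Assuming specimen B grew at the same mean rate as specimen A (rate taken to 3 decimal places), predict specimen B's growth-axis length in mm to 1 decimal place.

8.0 mm

Specimen A: correcting the raw count gives 57 − 3 + 2 = 56 true opaque zones.
A: 13.2 mm over 56 years gives 13.2 / 56 ≈ 0.236 mm per year.
B's length ≈ 0.236 × 34 = 8.0 mm.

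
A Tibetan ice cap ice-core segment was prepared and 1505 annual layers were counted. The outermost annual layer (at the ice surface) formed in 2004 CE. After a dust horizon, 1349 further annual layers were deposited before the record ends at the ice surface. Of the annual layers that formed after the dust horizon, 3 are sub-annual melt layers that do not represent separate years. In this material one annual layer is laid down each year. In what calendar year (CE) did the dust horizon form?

658 CE

1349 annual layers post-date the dust horizon.
Excluding 3 false annual layers: 1349 − 3 = 1346.
The annual layer at the ice surface is 2004 CE, so the dust horizon dates to 2004 − 1346 = 658 CE.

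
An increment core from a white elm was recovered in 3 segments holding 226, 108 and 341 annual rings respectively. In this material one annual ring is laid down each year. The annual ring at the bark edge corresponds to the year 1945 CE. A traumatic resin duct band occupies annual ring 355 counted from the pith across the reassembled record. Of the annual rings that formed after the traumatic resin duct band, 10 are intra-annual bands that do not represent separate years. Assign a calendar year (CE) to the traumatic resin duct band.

Total annual rings = 226 + 108 + 341 = 675.
675 − 355 = 320 annual rings lie beyond the traumatic resin duct band toward the bark edge.
320 − 10 false = 310 true annual rings after the traumatic resin duct band.
Counting back 310 years from 1945 CE places the traumatic resin duct band in 1945 − 310 = 1635 CE.

1635 CE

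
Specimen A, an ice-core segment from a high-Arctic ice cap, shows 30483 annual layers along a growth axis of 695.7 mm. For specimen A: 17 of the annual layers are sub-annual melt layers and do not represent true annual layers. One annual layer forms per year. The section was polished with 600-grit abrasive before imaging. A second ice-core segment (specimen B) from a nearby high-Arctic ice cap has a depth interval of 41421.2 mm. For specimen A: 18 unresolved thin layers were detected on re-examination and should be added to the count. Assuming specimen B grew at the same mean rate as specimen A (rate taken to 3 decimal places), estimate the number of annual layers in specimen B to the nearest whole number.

Specimen A: correcting the raw count gives 30483 − 17 + 18 = 30484 true annual layers.
A: Mean rate = 695.7 mm / 30484 years ≈ 0.023 mm/year.
For B, 41421.2 / 0.023 = 1800921.74 years ≈ 1800922 annual layers.

1800922 annual layers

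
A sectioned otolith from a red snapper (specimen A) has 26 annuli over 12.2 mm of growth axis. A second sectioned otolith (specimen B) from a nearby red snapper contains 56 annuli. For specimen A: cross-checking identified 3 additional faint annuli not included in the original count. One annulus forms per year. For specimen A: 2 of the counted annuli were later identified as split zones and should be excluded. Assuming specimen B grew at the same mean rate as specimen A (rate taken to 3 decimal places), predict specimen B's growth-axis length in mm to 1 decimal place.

25.3 mm

Specimen A: after corrections the count is 26 − 2 + 3 = 27 annuli.
A: Extension rate ≈ 12.2 / 27 = 0.452 mm/yr.
For B, 0.452 mm/year × 56 years = 25.3 mm.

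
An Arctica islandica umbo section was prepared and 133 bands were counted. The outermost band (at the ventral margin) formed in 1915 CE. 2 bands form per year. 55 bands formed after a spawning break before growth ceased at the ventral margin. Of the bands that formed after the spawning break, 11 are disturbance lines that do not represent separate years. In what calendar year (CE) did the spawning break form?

55 bands post-date the spawning break.
Excluding 11 false bands: 55 − 11 = 44.
With 2 bands per year, 44 / 2 = 22 years.
1915 − 22 = 1893 CE.

1893 CE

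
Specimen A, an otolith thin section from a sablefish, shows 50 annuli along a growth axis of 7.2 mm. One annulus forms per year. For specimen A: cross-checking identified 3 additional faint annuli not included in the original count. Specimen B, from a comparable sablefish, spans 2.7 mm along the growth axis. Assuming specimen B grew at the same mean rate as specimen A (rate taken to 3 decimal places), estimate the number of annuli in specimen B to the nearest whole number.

Specimen A: correcting the raw count gives 50 + 3 = 53 true annuli.
A: 7.2 mm over 53 years gives 7.2 / 53 ≈ 0.136 mm per year.
Specimen B: 2.7 mm / 0.136 mm per year = 19.85 years ≈ 20 annuli.

20 annuli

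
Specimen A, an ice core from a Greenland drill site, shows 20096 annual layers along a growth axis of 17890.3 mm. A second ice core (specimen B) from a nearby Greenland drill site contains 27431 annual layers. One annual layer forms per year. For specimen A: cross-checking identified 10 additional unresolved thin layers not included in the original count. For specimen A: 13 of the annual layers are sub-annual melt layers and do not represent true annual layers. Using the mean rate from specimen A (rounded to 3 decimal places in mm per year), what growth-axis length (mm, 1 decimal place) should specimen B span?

Specimen A: after corrections the count is 20096 − 13 + 10 = 20093 annual layers.
A: Extension rate ≈ 17890.3 / 20093 = 0.890 mm/yr.
For B, 0.890 mm/year × 27431 years = 24413.6 mm.

24413.6 mm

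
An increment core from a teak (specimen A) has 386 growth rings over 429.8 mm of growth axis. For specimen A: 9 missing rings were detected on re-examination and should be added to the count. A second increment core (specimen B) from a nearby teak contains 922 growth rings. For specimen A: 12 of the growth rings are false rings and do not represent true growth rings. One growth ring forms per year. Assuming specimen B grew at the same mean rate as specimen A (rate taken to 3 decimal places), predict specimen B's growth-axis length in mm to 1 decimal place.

Specimen A: adjusted count: 386 − 12 + 9 = 383 growth rings.
A: Mean rate = 429.8 mm / 383 years ≈ 1.122 mm per year.
B's length ≈ 1.122 × 922 = 1034.5 mm.

1034.5 mm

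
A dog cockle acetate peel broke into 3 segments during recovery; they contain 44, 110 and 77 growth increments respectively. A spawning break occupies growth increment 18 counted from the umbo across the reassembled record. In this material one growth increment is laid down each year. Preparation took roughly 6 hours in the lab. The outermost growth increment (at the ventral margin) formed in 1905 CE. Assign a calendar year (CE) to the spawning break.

Total growth increments = 44 + 110 + 77 = 231.
The spawning break sits at growth increment 18 from the umbo, so 231 − 18 = 213 growth increments formed after it.
The growth increment at the ventral margin is 1905 CE, so the spawning break dates to 1905 − 213 = 1692 CE.

1692 CE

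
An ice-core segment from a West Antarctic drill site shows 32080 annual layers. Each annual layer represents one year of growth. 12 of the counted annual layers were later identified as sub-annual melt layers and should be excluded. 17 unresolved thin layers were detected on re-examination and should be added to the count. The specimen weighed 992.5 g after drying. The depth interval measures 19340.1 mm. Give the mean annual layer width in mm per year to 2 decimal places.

After corrections the count is 32080 − 12 + 17 = 32085 annual layers.
Extension rate ≈ 19340.1 / 32085 = 0.60 mm per year.

0.60 mm per year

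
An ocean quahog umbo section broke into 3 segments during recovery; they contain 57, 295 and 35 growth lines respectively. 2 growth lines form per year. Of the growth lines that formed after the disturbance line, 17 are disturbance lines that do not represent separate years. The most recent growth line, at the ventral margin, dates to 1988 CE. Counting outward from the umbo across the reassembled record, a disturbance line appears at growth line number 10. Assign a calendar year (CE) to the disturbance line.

1808 CE

Total growth lines = 57 + 295 + 35 = 387.
Between growth line 10 and the ventral margin there are 387 − 10 = 377 growth lines.
377 − 17 false = 360 true growth lines after the disturbance line.
Dividing by 2 growth lines per year: 360 / 2 = 180 years.
1988 − 180 = 1808 CE.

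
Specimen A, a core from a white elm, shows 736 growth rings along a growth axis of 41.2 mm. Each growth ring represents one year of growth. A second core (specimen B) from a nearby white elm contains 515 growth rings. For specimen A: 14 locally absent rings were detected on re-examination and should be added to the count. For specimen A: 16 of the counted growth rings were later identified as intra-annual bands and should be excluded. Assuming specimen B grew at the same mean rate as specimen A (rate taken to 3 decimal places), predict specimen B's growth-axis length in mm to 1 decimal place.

Specimen A: correcting the raw count gives 736 − 16 + 14 = 734 true growth rings.
A: 41.2 mm over 734 years gives 41.2 / 734 ≈ 0.056 mm per year.
For B, 0.056 mm/year × 515 years = 28.8 mm.

28.8 mm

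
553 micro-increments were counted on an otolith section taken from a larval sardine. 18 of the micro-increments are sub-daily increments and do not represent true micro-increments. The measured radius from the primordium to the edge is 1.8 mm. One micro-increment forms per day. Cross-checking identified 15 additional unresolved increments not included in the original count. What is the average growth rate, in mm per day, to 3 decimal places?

Adjusted count: 553 − 18 + 15 = 550 micro-increments.
Mean rate = 1.8 mm / 550 days ≈ 0.003 mm per day.

0.003 mm per day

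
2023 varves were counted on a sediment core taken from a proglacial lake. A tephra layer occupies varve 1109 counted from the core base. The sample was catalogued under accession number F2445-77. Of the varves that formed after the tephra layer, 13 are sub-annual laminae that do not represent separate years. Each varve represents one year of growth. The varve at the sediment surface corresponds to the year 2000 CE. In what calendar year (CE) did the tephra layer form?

1099 CE

Between varve 1109 and the sediment surface there are 2023 − 1109 = 914 varves.
Removing the 13 false varves leaves 914 − 13 = 901 true varves beyond the tephra layer.
2000 − 901 = 1099 CE.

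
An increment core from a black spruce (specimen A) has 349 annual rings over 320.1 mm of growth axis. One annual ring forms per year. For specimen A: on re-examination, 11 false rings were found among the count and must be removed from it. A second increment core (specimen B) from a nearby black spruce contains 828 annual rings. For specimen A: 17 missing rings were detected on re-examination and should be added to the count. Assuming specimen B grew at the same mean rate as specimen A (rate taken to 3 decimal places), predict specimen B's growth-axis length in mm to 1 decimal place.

Specimen A: adjusted count: 349 − 11 + 17 = 355 annual rings.
A: 320.1 mm over 355 years gives 320.1 / 355 ≈ 0.902 mm per year.
Length of B = 0.902 × 828 = 746.9 mm.

746.9 mm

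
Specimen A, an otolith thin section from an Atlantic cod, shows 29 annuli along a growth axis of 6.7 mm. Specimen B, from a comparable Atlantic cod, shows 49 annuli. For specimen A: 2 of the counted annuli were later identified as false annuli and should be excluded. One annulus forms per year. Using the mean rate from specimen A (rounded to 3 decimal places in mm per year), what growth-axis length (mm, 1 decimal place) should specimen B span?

Specimen A: true annulus count = 29 − 2 = 27.
A: Extension rate ≈ 6.7 / 27 = 0.248 mm/yr.
B's length ≈ 0.248 × 49 = 12.2 mm.

12.2 mm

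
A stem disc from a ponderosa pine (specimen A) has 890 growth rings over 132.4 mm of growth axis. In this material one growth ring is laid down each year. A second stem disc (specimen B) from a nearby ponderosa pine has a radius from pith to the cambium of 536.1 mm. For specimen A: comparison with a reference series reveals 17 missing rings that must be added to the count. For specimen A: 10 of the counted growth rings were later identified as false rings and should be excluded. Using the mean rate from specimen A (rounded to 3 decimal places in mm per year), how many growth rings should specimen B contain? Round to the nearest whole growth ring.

Specimen A: adjusted count: 890 − 10 + 17 = 897 growth rings.
A: 132.4 mm over 897 years gives 132.4 / 897 ≈ 0.148 mm/year.
For B, 536.1 / 0.148 = 3622.30 years ≈ 3622 growth rings.

3622 growth rings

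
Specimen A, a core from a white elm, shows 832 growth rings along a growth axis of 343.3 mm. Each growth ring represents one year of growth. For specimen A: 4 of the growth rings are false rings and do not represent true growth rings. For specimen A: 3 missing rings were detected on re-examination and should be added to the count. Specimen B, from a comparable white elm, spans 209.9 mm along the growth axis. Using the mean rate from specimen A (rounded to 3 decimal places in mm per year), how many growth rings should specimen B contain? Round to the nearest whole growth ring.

508 growth rings

Specimen A: correcting the raw count gives 832 − 4 + 3 = 831 true growth rings.
A: 343.3 mm over 831 years gives 343.3 / 831 ≈ 0.413 mm/yr.
For B, 209.9 / 0.413 = 508.23 years ≈ 508 growth rings.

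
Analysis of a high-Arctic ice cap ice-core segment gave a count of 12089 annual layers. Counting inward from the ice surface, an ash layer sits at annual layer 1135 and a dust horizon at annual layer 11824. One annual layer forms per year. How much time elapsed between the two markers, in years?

The two markers are separated by 11824 − 1135 = 10689 annual layers.
At one annual layer per year, 10689 years elapsed between them.

10689 years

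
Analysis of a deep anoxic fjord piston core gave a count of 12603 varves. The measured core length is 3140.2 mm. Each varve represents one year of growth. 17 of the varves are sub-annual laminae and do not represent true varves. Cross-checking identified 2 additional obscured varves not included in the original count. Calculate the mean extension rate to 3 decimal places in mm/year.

0.249 mm/year

Correcting the raw count gives 12603 − 17 + 2 = 12588 true varves.
3140.2 mm over 12588 years gives 3140.2 / 12588 ≈ 0.249 mm/year.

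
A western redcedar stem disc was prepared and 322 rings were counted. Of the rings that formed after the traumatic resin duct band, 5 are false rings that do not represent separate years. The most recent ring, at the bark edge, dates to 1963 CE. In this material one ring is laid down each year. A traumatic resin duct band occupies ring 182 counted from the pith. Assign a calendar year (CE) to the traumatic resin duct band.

322 − 182 = 140 rings lie beyond the traumatic resin duct band toward the bark edge.
140 − 5 false = 135 true rings after the traumatic resin duct band.
Counting back 135 years from 1963 CE places the traumatic resin duct band in 1963 − 135 = 1828 CE.

1828 CE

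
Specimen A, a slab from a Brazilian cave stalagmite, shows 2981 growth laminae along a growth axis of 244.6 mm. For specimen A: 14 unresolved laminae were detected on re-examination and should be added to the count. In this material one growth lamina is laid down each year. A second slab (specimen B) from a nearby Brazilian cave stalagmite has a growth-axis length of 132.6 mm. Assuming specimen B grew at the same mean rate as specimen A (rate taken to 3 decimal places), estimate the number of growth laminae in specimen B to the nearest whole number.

Specimen A: correcting the raw count gives 2981 + 14 = 2995 true growth laminae.
A: 244.6 mm over 2995 years gives 244.6 / 2995 ≈ 0.082 mm per year.
For B, 132.6 / 0.082 = 1617.07 years ≈ 1617 growth laminae.

1617 growth laminae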